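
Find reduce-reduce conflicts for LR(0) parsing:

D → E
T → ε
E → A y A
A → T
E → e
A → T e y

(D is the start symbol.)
No reduce-reduce conflicts

A reduce-reduce conflict occurs when an LR(0) state has two complete items [A → α .] and [B → β .] — both call for a reduction, and with no lookahead the parser cannot choose between them.

Augment with D' → D and build the canonical LR(0) collection (I0 = CLOSURE({[D' → . D]}), then GOTO on every symbol after a dot until no new states appear). It has 10 states:
  I0: { [A → . T e y], [A → . T], [D → . E], [D' → . D], [E → . A y A], [E → . e], [T → .] }  — shift, reduce
  I1: { [E → A . y A] }  — shift
  I2: { [D' → D .] }  — accept
  I3: { [D → E .] }  — reduce
  I4: { [A → T . e y], [A → T .] }  — shift, reduce
  I5: { [E → e .] }  — reduce
  I6: { [A → T e . y] }  — shift
  I7: { [A → T e y .] }  — reduce
  I8: { [A → . T e y], [A → . T], [E → A y . A], [T → .] }  — reduce
  I9: { [E → A y A .] }  — reduce

No state contains more than one complete item.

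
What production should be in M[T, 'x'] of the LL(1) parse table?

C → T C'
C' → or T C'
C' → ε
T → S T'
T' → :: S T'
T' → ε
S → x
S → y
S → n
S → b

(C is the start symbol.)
To find M[T, 'x'], we find productions for T where 'x' is in the predict set (PREDICT(N → α) = (FIRST(α) \ {ε}) ∪ (FOLLOW(N) if α ⇒* ε)).

Relevant sets:
  FIRST(S) = { 'b', 'n', 'x', 'y' }

T → S T': PREDICT = { 'b', 'n', 'x', 'y' }
  'x' is in predict set, so this production goes in M[T, 'x']

M[T, 'x'] = T → S T'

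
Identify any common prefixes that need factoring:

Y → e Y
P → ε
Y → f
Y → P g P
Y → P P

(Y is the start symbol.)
Left-factoring is needed when two productions for the same non-terminal
share a common prefix on the right-hand side.

Productions for Y:
  Y → e Y
  Y → f
  Y → P g P
  Y → P P

Found common prefix 'P' in productions for Y

Answer: Yes, Y has productions with common prefix 'P'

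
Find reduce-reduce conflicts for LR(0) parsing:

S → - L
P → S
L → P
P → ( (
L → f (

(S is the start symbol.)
A reduce-reduce conflict occurs when an LR(0) state has two complete items [A → α .] and [B → β .] — both call for a reduction, and with no lookahead the parser cannot choose between them.

Augment with S' → S and build the canonical LR(0) collection (I0 = CLOSURE({[S' → . S]}), then GOTO on every symbol after a dot until no new states appear). It has 10 states:
  I0: { [S → . - L], [S' → . S] }  — shift
  I1: { [L → . P], [L → . f (], [P → . ( (], [P → . S], [S → - . L], [S → . - L] }  — shift
  I2: { [S' → S .] }  — accept
  I3: { [P → ( . (] }  — shift
  I4: { [S → - L .] }  — reduce
  I5: { [L → P .] }  — reduce
  I6: { [P → S .] }  — reduce
  I7: { [L → f . (] }  — shift
  I8: { [L → f ( .] }  — reduce
  I9: { [P → ( ( .] }  — reduce

No state contains more than one complete item.

Answer: No reduce-reduce conflicts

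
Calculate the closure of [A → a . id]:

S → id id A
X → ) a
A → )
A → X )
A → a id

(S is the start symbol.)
To compute CLOSURE, for each item [A → α.Bβ] where B is a non-terminal, add [B → .γ] for all productions B → γ; repeat for the newly added items until nothing changes.

Start with: [A → a . id]
The dot precedes the terminal id, so nothing is added.

CLOSURE = { [A → a . id] }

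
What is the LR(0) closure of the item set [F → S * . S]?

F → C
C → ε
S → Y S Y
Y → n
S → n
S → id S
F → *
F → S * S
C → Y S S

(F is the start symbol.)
To compute CLOSURE, for each item [A → α.Bβ] where B is a non-terminal, add [B → .γ] for all productions B → γ; repeat for the newly added items until nothing changes.

Start with: [F → S * . S]
  [F → S * . S] has the dot before S: add [S → . Y S Y], [S → . n], [S → . id S]
  [S → . Y S Y] has the dot before Y: add [Y → . n]
No further items can be added.

CLOSURE = { [F → S * . S], [S → . Y S Y], [S → . id S], [S → . n], [Y → . n] }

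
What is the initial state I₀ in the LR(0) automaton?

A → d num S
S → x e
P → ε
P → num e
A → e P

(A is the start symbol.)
First, augment the grammar with A' → A
I₀ = CLOSURE({ [A' → . A] }):
  [A' → . A] has the dot before A: add [A → . d num S], [A → . e P]
No further items can be added.

I₀ = { [A → . d num S], [A → . e P], [A' → . A] }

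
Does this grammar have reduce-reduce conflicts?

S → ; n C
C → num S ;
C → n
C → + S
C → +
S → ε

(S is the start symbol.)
Yes — I4: [C → + .] vs [S → .]

Augment with S' → S and build the canonical LR(0) collection (I0 = CLOSURE({[S' → . S]}), then GOTO on every symbol after a dot until no new states appear). It has 11 states:
  I0: { [S → . ; n C], [S → .], [S' → . S] }  — shift, reduce
  I1: { [S → ; . n C] }  — shift
  I2: { [S' → S .] }  — accept
  I3: { [C → . + S], [C → . +], [C → . n], [C → . num S ;], [S → ; n . C] }  — shift
  I4: { [C → + . S], [C → + .], [S → . ; n C], [S → .] }  — shift, 2 reduces
  I5: { [S → ; n C .] }  — reduce
  I6: { [C → n .] }  — reduce
  I7: { [C → num . S ;], [S → . ; n C], [S → .] }  — shift, reduce
  I8: { [C → num S . ;] }  — shift
  I9: { [C → num S ; .] }  — reduce
  I10: { [C → + S .] }  — reduce

I4 contains complete items [C → + .], [S → .] — reduce-reduce conflict.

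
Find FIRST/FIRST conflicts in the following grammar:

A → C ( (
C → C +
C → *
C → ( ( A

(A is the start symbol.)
Yes. C → C '+' / C → '*' on { '*' }; C → C '+' / C → '(' '(' A on { '(' }

A FIRST/FIRST conflict occurs when two productions N → α and N → β for the same non-terminal have FIRST(α) ∩ FIRST(β) ≠ ∅ (with ε ∈ FIRST of a nullable right-hand side, so two nullable alternatives also conflict).

FIRST sets of the non-terminals at (or reachable through a nullable prefix from) the front of some alternative:
  FIRST(C) = { '(', '*' }

Productions for C:
  C → C +: FIRST = { '(', '*' }
  C → *: FIRST = { '*' }
  C → ( ( A: FIRST = { '(' }
A has only one production, so no FIRST/FIRST conflict is possible there.

Conflict for C: C → C + and C → *
  Overlap: { '*' }
Conflict for C: C → C + and C → ( ( A
  Overlap: { '(' }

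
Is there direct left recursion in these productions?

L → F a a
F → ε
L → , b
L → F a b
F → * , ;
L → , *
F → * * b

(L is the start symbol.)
Direct left recursion occurs when N → N α for some non-terminal N (the right-hand side begins with the left-hand side itself).

L → F a a: starts with F
F → ε: starts with ε
L → , b: starts with ','
L → F a b: starts with F
F → * , ;: starts with '*'
L → , *: starts with ','
F → * * b: starts with '*'

No direct left recursion found.

Answer: No direct left recursion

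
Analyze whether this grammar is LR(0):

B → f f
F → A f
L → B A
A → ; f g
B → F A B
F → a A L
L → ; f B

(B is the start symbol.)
A grammar is LR(0) if no state in the canonical LR(0) collection has:
  - both a shift item (dot before a terminal) and a complete item (shift-reduce conflict), or
  - two or more complete items (reduce-reduce conflict; the accept item [B' → B .] counts as a complete item here).

Augment with B' → B and build the canonical LR(0) collection (I0 = CLOSURE({[B' → . B]}), then GOTO on every symbol after a dot until no new states appear). It has 20 states:
  I0: { [A → . ; f g], [B → . F A B], [B → . f f], [B' → . B], [F → . A f], [F → . a A L] }  — shift
  I1: { [A → ; . f g] }  — shift
  I2: { [F → A . f] }  — shift
  I3: { [B' → B .] }  — accept
  I4: { [A → . ; f g], [B → F . A B] }  — shift
  I5: { [A → . ; f g], [F → a . A L] }  — shift
  I6: { [B → f . f] }  — shift
  I7: { [B → f f .] }  — reduce
  I8: { [A → . ; f g], [B → . F A B], [B → . f f], [F → . A f], [F → . a A L], [F → a A . L], [L → . ; f B], [L → . B A] }  — shift
  I9: { [A → ; . f g], [L → ; . f B] }  — shift
  I10: { [A → . ; f g], [L → B . A] }  — shift
  I11: { [F → a A L .] }  — reduce
  I12: { [L → B A .] }  — reduce
  I13: { [A → . ; f g], [A → ; f . g], [B → . F A B], [B → . f f], [F → . A f], [F → . a A L], [L → ; f . B] }  — shift
  I14: { [L → ; f B .] }  — reduce
  I15: { [A → ; f g .] }  — reduce
  I16: { [A → . ; f g], [B → . F A B], [B → . f f], [B → F A . B], [F → . A f], [F → . a A L] }  — shift
  I17: { [B → F A B .] }  — reduce
  I18: { [F → A f .] }  — reduce
  I19: { [A → ; f . g] }  — shift

Every state is either a pure shift/goto state or contains exactly one complete item and nothing to shift — no conflicts. The grammar is LR(0).

Answer: Yes, the grammar is LR(0)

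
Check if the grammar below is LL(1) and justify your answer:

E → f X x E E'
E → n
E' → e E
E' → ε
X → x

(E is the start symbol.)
Relevant sets:
  FOLLOW(E') = { $, 'e' }

For E:
  PREDICT(E → f X x E E') = { 'f' }
  PREDICT(E → n) = { 'n' }
For E':
  PREDICT(E' → e E) = { 'e' }
  PREDICT(E' → ε) = { $, 'e' }
X has a single production, so nothing to check there.

Conflict found: Predict set conflict for E': { 'e' }
The grammar is NOT LL(1).

Answer: No. Predict set conflict for E': { 'e' }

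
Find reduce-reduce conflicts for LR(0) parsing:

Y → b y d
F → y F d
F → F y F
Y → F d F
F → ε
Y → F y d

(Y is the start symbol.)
No reduce-reduce conflicts

A reduce-reduce conflict occurs when an LR(0) state has two complete items [A → α .] and [B → β .] — both call for a reduction, and with no lookahead the parser cannot choose between them.

Augment with Y' → Y and build the canonical LR(0) collection (I0 = CLOSURE({[Y' → . Y]}), then GOTO on every symbol after a dot until no new states appear). It has 15 states:
  I0: { [F → . F y F], [F → . y F d], [F → .], [Y → . F d F], [Y → . F y d], [Y → . b y d], [Y' → . Y] }  — shift, reduce
  I1: { [F → F . y F], [Y → F . d F], [Y → F . y d] }  — shift
  I2: { [Y' → Y .] }  — accept
  I3: { [Y → b . y d] }  — shift
  I4: { [F → . F y F], [F → . y F d], [F → .], [F → y . F d] }  — shift, reduce
  I5: { [F → F . y F], [F → y F . d] }  — shift
  I6: { [F → y F d .] }  — reduce
  I7: { [F → . F y F], [F → . y F d], [F → .], [F → F y . F] }  — shift, reduce
  I8: { [F → F . y F], [F → F y F .] }  — shift, reduce
  I9: { [Y → b y . d] }  — shift
  I10: { [Y → b y d .] }  — reduce
  I11: { [F → . F y F], [F → . y F d], [F → .], [Y → F d . F] }  — shift, reduce
  I12: { [F → . F y F], [F → . y F d], [F → .], [F → F y . F], [Y → F y . d] }  — shift, reduce
  I13: { [Y → F y d .] }  — reduce
  I14: { [F → F . y F], [Y → F d F .] }  — shift, reduce

No state contains more than one complete item.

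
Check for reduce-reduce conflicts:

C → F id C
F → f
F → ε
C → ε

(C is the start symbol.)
Yes — I0: [C → .] vs [F → .]; I4: [C → .] vs [F → .]

Augment with C' → C and build the canonical LR(0) collection (I0 = CLOSURE({[C' → . C]}), then GOTO on every symbol after a dot until no new states appear). It has 6 states:
  I0: { [C → . F id C], [C → .], [C' → . C], [F → . f], [F → .] }  — shift, 2 reduces
  I1: { [C' → C .] }  — accept
  I2: { [C → F . id C] }  — shift
  I3: { [F → f .] }  — reduce
  I4: { [C → . F id C], [C → .], [C → F id . C], [F → . f], [F → .] }  — shift, 2 reduces
  I5: { [C → F id C .] }  — reduce

I0 contains complete items [C → .], [F → .] — reduce-reduce conflict.
I4 contains complete items [C → .], [F → .] — reduce-reduce conflict.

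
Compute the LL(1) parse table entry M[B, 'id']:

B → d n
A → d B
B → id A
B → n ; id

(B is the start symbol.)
To find M[B, 'id'], we find productions for B where 'id' is in the predict set (PREDICT(N → α) = (FIRST(α) \ {ε}) ∪ (FOLLOW(N) if α ⇒* ε)).

B → d n: PREDICT = { 'd' }
B → id A: PREDICT = { 'id' }
  'id' is in predict set, so this production goes in M[B, 'id']
B → n ; id: PREDICT = { 'n' }

M[B, 'id'] = B → id A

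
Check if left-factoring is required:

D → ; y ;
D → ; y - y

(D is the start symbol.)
Left-factoring is needed when two productions for the same non-terminal
share a common prefix on the right-hand side.

Productions for D:
  D → ; y ;
  D → ; y - y

Found common prefix '; y' in productions for D

Answer: Yes, D has productions with common prefix '; y'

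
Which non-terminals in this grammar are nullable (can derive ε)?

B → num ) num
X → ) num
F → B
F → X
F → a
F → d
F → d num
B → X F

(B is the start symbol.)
None

There are no ε-productions, so no non-terminal can derive ε.
No non-terminals are nullable.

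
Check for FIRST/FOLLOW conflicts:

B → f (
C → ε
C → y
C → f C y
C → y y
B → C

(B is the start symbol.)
Nullable non-terminals: B, C.
FIRST sets used below: FIRST(C) = { 'f', 'y', ε }

B: nullable alternative(s) B → C; FOLLOW(B) = { $ }
  B → f (: FIRST \ {ε} = { 'f' } — disjoint from FOLLOW(B)
  B → C: FIRST \ {ε} = { 'f', 'y' } — this is the only nullable alternative, skip

C: nullable alternative(s) C → ε; FOLLOW(C) = { $, 'y' }
  C → ε: FIRST \ {ε} = { } — this is the only nullable alternative, skip
  C → y: FIRST \ {ε} = { 'y' } — overlaps FOLLOW(C) on { 'y' }: CONFLICT
  C → f C y: FIRST \ {ε} = { 'f' } — disjoint from FOLLOW(C)
  C → y y: FIRST \ {ε} = { 'y' } — overlaps FOLLOW(C) on { 'y' }: CONFLICT

So the grammar has 2 FIRST/FOLLOW conflicts (marked CONFLICT above).

Answer: Yes. C → y with FOLLOW(C) on { 'y' }; C → y y with FOLLOW(C) on { 'y' }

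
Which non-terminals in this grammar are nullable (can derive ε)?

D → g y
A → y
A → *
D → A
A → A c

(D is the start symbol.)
A non-terminal is nullable if it can derive ε (the empty string): either it has an ε-production, or it has a production whose right-hand side consists entirely of nullable non-terminals.

There are no ε-productions, so no non-terminal can derive ε.
No non-terminals are nullable.

Answer: None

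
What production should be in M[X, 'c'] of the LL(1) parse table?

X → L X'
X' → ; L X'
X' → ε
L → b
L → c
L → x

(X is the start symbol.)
To find M[X, 'c'], we find productions for X where 'c' is in the predict set (PREDICT(N → α) = (FIRST(α) \ {ε}) ∪ (FOLLOW(N) if α ⇒* ε)).

Relevant sets:
  FIRST(L) = { 'b', 'c', 'x' }

X → L X': PREDICT = { 'b', 'c', 'x' }
  'c' is in predict set, so this production goes in M[X, 'c']

M[X, 'c'] = X → L X'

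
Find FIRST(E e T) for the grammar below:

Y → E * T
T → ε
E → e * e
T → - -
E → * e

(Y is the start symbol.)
{ '*', 'e' }

FIRST sets of the non-terminals involved (from the grammar, by fixed-point iteration):
  FIRST(E) = { '*', 'e' }

To compute FIRST(E e T), process the symbols left to right:
Symbol E is a non-terminal. Add FIRST(E) \ {ε} = { '*', 'e' }
E is not nullable (ε ∉ FIRST(E)), so stop here.
FIRST(E e T) = { '*', 'e' }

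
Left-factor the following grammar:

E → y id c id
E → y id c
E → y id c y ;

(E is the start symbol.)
Left-factoring transforms A → αβ₁ | αβ₂ into A → αA' and A' → β₁ | β₂
(α is the longest common prefix among the alternatives). Repeat until
no nonterminal has two alternatives with a common prefix.

Round 1: E has alternatives sharing prefix 'y id c'. Introduce E': E → y id c E'
  Add: E' → id
  Add: E' → ε
  Add: E' → y ;

No remaining common prefixes — done.

Resulting grammar:
E → y id c E'
E' → id
E' → ε
E' → y ;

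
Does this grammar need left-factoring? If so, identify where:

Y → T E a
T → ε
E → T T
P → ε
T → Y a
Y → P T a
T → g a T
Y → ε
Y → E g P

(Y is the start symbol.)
No, left-factoring is not needed

Left-factoring is needed when two productions for the same non-terminal
share a common prefix on the right-hand side.

Productions for Y:
  Y → T E a
  Y → P T a
  Y → ε
  Y → E g P
Productions for T:
  T → ε
  T → Y a
  T → g a T

No common prefixes found.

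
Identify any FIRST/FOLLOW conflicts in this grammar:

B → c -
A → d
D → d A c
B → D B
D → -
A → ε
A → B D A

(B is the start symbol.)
A FIRST/FOLLOW conflict occurs when a non-terminal N has a nullable alternative N → β (β ⇒* ε) and another alternative N → α with FIRST(α) ∩ FOLLOW(N) ≠ ∅: on such a lookahead the parser cannot decide between expanding α and letting N vanish via β.

Nullable non-terminals: A.
FIRST sets used below: FIRST(B) = { '-', 'c', 'd' }

A: nullable alternative(s) A → ε; FOLLOW(A) = { 'c' }
  A → d: FIRST \ {ε} = { 'd' } — disjoint from FOLLOW(A)
  A → ε: FIRST \ {ε} = { } — this is the only nullable alternative, skip
  A → B D A: FIRST \ {ε} = { '-', 'c', 'd' } — overlaps FOLLOW(A) on { 'c' }: CONFLICT

B, D have no nullable alternative, so no FIRST/FOLLOW check is needed there.

So the grammar has 1 FIRST/FOLLOW conflict (marked CONFLICT above).

Answer: Yes. A → B D A with FOLLOW(A) on { 'c' }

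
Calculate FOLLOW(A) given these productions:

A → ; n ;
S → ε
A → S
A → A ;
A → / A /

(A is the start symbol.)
{ $, '/', ';' }

A is the start symbol, so $ ∈ FOLLOW(A).
In A → A ;: A is followed by ';', add FIRST(';') \ {ε} = { ';' }
In A → / A /: A is followed by '/', add FIRST('/') \ {ε} = { '/' }

Taking the union: FOLLOW(A) = { $, '/', ';' }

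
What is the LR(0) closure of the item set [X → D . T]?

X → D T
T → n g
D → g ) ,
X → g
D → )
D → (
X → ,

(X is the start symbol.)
{ [T → . n g], [X → D . T] }

Start with: [X → D . T]
  [X → D . T] has the dot before T: add [T → . n g]
No further items can be added.

CLOSURE = { [T → . n g], [X → D . T] }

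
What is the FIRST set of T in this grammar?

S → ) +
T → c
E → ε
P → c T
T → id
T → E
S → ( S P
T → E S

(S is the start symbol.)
{ '(', ')', 'c', 'id', ε }

To compute FIRST(T), examine every production with T on the left-hand side, reading each right-hand side left to right until a non-nullable symbol is reached.

FIRST sets of the other non-terminals involved (by the same procedure, iterated to a fixed point):
  FIRST(E) = { ε }
  FIRST(S) = { '(', ')' }

From T → c:
  - c is a terminal: add 'c' and stop
From T → id:
  - id is a terminal: add 'id' and stop
From T → E:
  - E is a non-terminal: add FIRST(E) \ {ε} = { }
    E is nullable and nothing follows, so the whole right-hand side can vanish: ε ∈ FIRST(T)
From T → E S:
  - E is a non-terminal: add FIRST(E) \ {ε} = { }
    E is nullable, so continue to the next symbol
  - S is a non-terminal: add FIRST(S) \ {ε} = { '(', ')' }
    S is not nullable, so stop

Collecting: FIRST(T) = { '(', ')', 'c', 'id', ε }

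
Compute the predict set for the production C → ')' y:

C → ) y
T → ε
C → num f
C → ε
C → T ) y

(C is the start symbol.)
{ ')' }

PREDICT(C → ')' y) = (FIRST(RHS) \ {ε}) ∪ (FOLLOW(C) if ε ∈ FIRST(RHS), i.e. RHS ⇒* ε)
FIRST(')' y) = { ')' }
ε ∉ FIRST(')' y), so FOLLOW(C) is not added.
PREDICT(C → ')' y) = { ')' }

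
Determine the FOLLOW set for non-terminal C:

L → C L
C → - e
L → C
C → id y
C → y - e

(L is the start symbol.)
In L → C L: C is followed by L, add FIRST(L) \ {ε} = { '-', 'id', 'y' }
In L → C: C is at the end, add FOLLOW(L)

The FOLLOW sets referred to above (computed the same way, to a fixed point):
  FOLLOW(L) = { $ }

Taking the union: FOLLOW(C) = { $, '-', 'id', 'y' }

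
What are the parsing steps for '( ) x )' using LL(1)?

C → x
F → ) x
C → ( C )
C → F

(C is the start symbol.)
Stack is shown with the top on the left.

Stack    Input      Action
--------------------------
C $      ( ) x ) $  output C → ( C )
( C ) $  ( ) x ) $  match '('
C ) $    ) x ) $    output C → F
F ) $    ) x ) $    output F → ) x
) x ) $  ) x ) $    match ')'
x ) $    x ) $      match 'x'
) $      ) $        match ')'
$        $          accept

The string is accepted.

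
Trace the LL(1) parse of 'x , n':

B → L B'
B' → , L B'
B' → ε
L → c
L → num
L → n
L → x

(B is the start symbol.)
LL(1) parsing maintains a stack (initially the start symbol over $) and the input. At each step: if the stack top is a terminal, match it against the current input token; if it is a non-terminal N, replace it with the RHS of M[N, lookahead] (the unique production whose predict set contains the lookahead).

Stack is shown with the top on the left.

Stack     Input    Action
-------------------------
B $       x , n $  output B → L B'
L B' $    x , n $  output L → x
x B' $    x , n $  match 'x'
B' $      , n $    output B' → , L B'
, L B' $  , n $    match ','
L B' $    n $      output L → n
n B' $    n $      match 'n'
B' $      $        output B' → ε
$         $        accept

The string is accepted.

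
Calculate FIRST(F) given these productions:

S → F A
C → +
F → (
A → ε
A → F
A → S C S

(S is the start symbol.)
{ '(' }

From F → (:
  - '(' is a terminal: add '(' and stop

Collecting: FIRST(F) = { '(' }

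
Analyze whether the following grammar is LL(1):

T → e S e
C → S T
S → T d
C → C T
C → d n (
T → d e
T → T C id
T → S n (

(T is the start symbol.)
A grammar is LL(1) if for each non-terminal N with multiple productions, the predict sets of those productions are pairwise disjoint, where PREDICT(N → α) = (FIRST(α) \ {ε}) ∪ (FOLLOW(N) if α ⇒* ε).

Relevant sets:
  FIRST(T) = { 'd', 'e' }
  FIRST(S) = { 'd', 'e' }
  FIRST(C) = { 'd', 'e' }

For T:
  PREDICT(T → e S e) = { 'e' }
  PREDICT(T → d e) = { 'd' }
  PREDICT(T → T C id) = { 'd', 'e' }
  PREDICT(T → S n '(') = { 'd', 'e' }
For C:
  PREDICT(C → S T) = { 'd', 'e' }
  PREDICT(C → C T) = { 'd', 'e' }
  PREDICT(C → d n '(') = { 'd' }
S has a single production, so nothing to check there.

Conflict found: Predict set conflict for T: { 'e' }
The grammar is NOT LL(1).

Answer: No. Predict set conflict for T: { 'e' }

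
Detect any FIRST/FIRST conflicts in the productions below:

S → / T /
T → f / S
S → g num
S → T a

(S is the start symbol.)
A FIRST/FIRST conflict occurs when two productions N → α and N → β for the same non-terminal have FIRST(α) ∩ FIRST(β) ≠ ∅ (with ε ∈ FIRST of a nullable right-hand side, so two nullable alternatives also conflict).

FIRST sets of the non-terminals at (or reachable through a nullable prefix from) the front of some alternative:
  FIRST(T) = { 'f' }

Productions for S:
  S → / T /: FIRST = { '/' }
  S → g num: FIRST = { 'g' }
  S → T a: FIRST = { 'f' }
T has only one production, so no FIRST/FIRST conflict is possible there.

All alternatives of each non-terminal have pairwise disjoint FIRST sets.

Answer: No FIRST/FIRST conflicts.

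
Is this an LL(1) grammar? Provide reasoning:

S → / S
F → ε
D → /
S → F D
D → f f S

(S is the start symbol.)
No. Predict set conflict for S: { '/' }

Relevant sets:
  FIRST(F) = { ε }
  FIRST(D) = { '/', 'f' }

For S:
  PREDICT(S → '/' S) = { '/' }
  PREDICT(S → F D) = { '/', 'f' }
For D:
  PREDICT(D → '/') = { '/' }
  PREDICT(D → f f S) = { 'f' }
F has a single production, so nothing to check there.

Conflict found: Predict set conflict for S: { '/' }
The grammar is NOT LL(1).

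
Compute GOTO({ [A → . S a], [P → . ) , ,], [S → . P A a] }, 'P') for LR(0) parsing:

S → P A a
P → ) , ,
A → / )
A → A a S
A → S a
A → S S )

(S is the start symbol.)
{ [A → . / )], [A → . A a S], [A → . S S )], [A → . S a], [P → . ) , ,], [S → . P A a], [S → P . A a] }

GOTO(I, 'P') = CLOSURE({ [A → αX.β] : [A → α.Xβ] ∈ I, X = 'P' })

Items with dot before 'P', with the dot advanced:
  [S → . P A a] → [S → P . A a]
Closure of the advanced items:
  [S → P . A a] has the dot before A: add [A → . / )], [A → . A a S], [A → . S a], [A → . S S )]
  [A → . S a] has the dot before S: add [S → . P A a]
  [S → . P A a] has the dot before P: add [P → . ) , ,]

GOTO = { [A → . / )], [A → . A a S], [A → . S S )], [A → . S a], [P → . ) , ,], [S → . P A a], [S → P . A a] }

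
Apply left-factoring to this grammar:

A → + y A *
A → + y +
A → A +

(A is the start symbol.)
A → + y A'
A' → A *
A' → +
A → A +

Left-factoring transforms A → αβ₁ | αβ₂ into A → αA' and A' → β₁ | β₂
(α is the longest common prefix among the alternatives). Repeat until
no nonterminal has two alternatives with a common prefix.

Round 1: A has alternatives sharing prefix '+ y'. Introduce A': A → + y A'
  Add: A' → A *
  Add: A' → +

No remaining common prefixes — done.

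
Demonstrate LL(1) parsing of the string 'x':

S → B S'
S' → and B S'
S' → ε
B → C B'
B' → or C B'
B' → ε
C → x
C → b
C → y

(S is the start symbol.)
Stack is shown with the top on the left.

Stack      Input  Action
------------------------
S $        x $    output S → B S'
B S' $     x $    output B → C B'
C B' S' $  x $    output C → x
x B' S' $  x $    match 'x'
B' S' $    $      output B' → ε
S' $       $      output S' → ε
$          $      accept

The string is accepted.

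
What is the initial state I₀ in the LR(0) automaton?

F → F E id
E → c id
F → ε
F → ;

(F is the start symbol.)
First, augment the grammar with F' → F
I₀ = CLOSURE({ [F' → . F] }):
  [F' → . F] has the dot before F: add [F → . F E id], [F → .], [F → . ;]
No further items can be added.

I₀ = { [F → . ;], [F → . F E id], [F → .], [F' → . F] }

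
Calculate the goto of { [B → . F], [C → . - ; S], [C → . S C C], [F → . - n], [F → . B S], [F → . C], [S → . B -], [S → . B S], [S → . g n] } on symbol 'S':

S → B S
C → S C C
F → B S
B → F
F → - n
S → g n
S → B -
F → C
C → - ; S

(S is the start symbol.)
{ [B → . F], [C → . - ; S], [C → . S C C], [C → S . C C], [F → . - n], [F → . B S], [F → . C], [S → . B -], [S → . B S], [S → . g n] }

GOTO(I, 'S') = CLOSURE({ [A → αX.β] : [A → α.Xβ] ∈ I, X = 'S' })

Items with dot before 'S', with the dot advanced:
  [C → . S C C] → [C → S . C C]
Closure of the advanced items:
  [C → S . C C] has the dot before C: add [C → . S C C], [C → . - ; S]
  [C → . S C C] has the dot before S: add [S → . B S], [S → . g n], [S → . B -]
  [S → . B S] has the dot before B: add [B → . F]
  [B → . F] has the dot before F: add [F → . B S], [F → . - n], [F → . C]

GOTO = { [B → . F], [C → . - ; S], [C → . S C C], [C → S . C C], [F → . - n], [F → . B S], [F → . C], [S → . B -], [S → . B S], [S → . g n] }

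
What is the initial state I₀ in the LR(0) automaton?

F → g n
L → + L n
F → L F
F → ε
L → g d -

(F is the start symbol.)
First, augment the grammar with F' → F
I₀ = CLOSURE({ [F' → . F] }):
  [F' → . F] has the dot before F: add [F → . g n], [F → . L F], [F → .]
  [F → . L F] has the dot before L: add [L → . + L n], [L → . g d -]
No further items can be added.

I₀ = { [F → . L F], [F → . g n], [F → .], [F' → . F], [L → . + L n], [L → . g d -] }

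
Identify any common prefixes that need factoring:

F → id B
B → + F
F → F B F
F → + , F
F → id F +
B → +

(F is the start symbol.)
Left-factoring is needed when two productions for the same non-terminal
share a common prefix on the right-hand side.

Productions for F:
  F → id B
  F → F B F
  F → + , F
  F → id F +
Productions for B:
  B → + F
  B → +

Found common prefix 'id' in productions for F
Found common prefix '+' in productions for B

Answer: Yes, F has productions with common prefix 'id'; B has productions with common prefix '+'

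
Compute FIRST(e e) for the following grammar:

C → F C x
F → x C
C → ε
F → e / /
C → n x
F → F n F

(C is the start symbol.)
To compute FIRST(e e), process the symbols left to right:
Symbol e is a terminal. Add 'e' and stop.
FIRST(e e) = { 'e' }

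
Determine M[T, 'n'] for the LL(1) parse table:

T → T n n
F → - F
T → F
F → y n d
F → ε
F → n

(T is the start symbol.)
T → T n n, T → F

To find M[T, 'n'], we find productions for T where 'n' is in the predict set (PREDICT(N → α) = (FIRST(α) \ {ε}) ∪ (FOLLOW(N) if α ⇒* ε)).

Relevant sets:
  FIRST(T) = { '-', 'n', 'y', ε }
  FIRST(F) = { '-', 'n', 'y', ε }
  FOLLOW(T) = { $, 'n' }

T → T n n: PREDICT = { '-', 'n', 'y' }
  'n' is in predict set, so this production goes in M[T, 'n']
T → F: PREDICT = { $, '-', 'n', 'y' }
  'n' is in predict set, so this production goes in M[T, 'n']

M[T, 'n'] = T → T n n, T → F  (a multiply-defined cell — the grammar is not LL(1))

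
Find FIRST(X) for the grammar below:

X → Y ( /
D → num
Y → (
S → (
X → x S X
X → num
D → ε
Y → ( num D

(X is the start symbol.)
To compute FIRST(X), examine every production with X on the left-hand side, reading each right-hand side left to right until a non-nullable symbol is reached.

FIRST sets of the other non-terminals involved (by the same procedure, iterated to a fixed point):
  FIRST(Y) = { '(' }

From X → Y ( /:
  - Y is a non-terminal: add FIRST(Y) \ {ε} = { '(' }
    Y is not nullable, so stop
From X → x S X:
  - x is a terminal: add 'x' and stop
From X → num:
  - num is a terminal: add 'num' and stop

Collecting: FIRST(X) = { '(', 'num', 'x' }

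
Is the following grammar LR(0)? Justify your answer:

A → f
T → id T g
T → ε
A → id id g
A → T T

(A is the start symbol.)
Augment with A' → A and build the canonical LR(0) collection (I0 = CLOSURE({[A' → . A]}), then GOTO on every symbol after a dot until no new states appear). It has 11 states:
  I0: { [A → . T T], [A → . f], [A → . id id g], [A' → . A], [T → . id T g], [T → .] }  — shift, reduce
  I1: { [A' → A .] }  — accept
  I2: { [A → T . T], [T → . id T g], [T → .] }  — shift, reduce
  I3: { [A → f .] }  — reduce
  I4: { [A → id . id g], [T → . id T g], [T → .], [T → id . T g] }  — shift, reduce
  I5: { [T → id T . g] }  — shift
  I6: { [A → id id . g], [T → . id T g], [T → .], [T → id . T g] }  — shift, reduce
  I7: { [A → id id g .] }  — reduce
  I8: { [T → . id T g], [T → .], [T → id . T g] }  — shift, reduce
  I9: { [T → id T g .] }  — reduce
  I10: { [A → T T .] }  — reduce

Conflict in state I0:
  Shift-reduce conflict between [T → .] and [A → . f]
So the grammar is NOT LR(0).

Answer: No. Shift-reduce conflict between [T → .] and [A → . f]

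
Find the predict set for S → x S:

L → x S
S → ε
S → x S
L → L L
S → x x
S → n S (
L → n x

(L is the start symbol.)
{ 'x' }

PREDICT(S → x S) = (FIRST(RHS) \ {ε}) ∪ (FOLLOW(S) if ε ∈ FIRST(RHS), i.e. RHS ⇒* ε)
FIRST(x S) = { 'x' }
ε ∉ FIRST(x S), so FOLLOW(S) is not added.
PREDICT(S → x S) = { 'x' }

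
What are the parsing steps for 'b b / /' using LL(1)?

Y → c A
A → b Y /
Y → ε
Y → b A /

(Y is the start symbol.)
Stack is shown with the top on the left.

Stack      Input      Action
----------------------------
Y $        b b / / $  output Y → b A /
b A / $    b b / / $  match 'b'
A / $      b / / $    output A → b Y /
b Y / / $  b / / $    match 'b'
Y / / $    / / $      output Y → ε
/ / $      / / $      match '/'
/ $        / $        match '/'
$          $          accept

The string is accepted.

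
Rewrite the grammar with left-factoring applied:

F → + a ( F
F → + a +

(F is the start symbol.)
Left-factoring transforms A → αβ₁ | αβ₂ into A → αA' and A' → β₁ | β₂
(α is the longest common prefix among the alternatives). Repeat until
no nonterminal has two alternatives with a common prefix.

Round 1: F has alternatives sharing prefix '+ a'. Introduce F': F → + a F'
  Add: F' → ( F
  Add: F' → +

No remaining common prefixes — done.

Resulting grammar:
F → + a F'
F' → ( F
F' → +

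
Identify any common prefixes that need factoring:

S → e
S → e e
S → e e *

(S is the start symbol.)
Yes, S has productions with common prefix 'e'

Left-factoring is needed when two productions for the same non-terminal
share a common prefix on the right-hand side.

Productions for S:
  S → e
  S → e e
  S → e e *

Found common prefix 'e' in productions for S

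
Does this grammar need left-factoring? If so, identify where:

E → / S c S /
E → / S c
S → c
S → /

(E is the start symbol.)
Yes, E has productions with common prefix '/ S c'

Left-factoring is needed when two productions for the same non-terminal
share a common prefix on the right-hand side.

Productions for E:
  E → / S c S /
  E → / S c
Productions for S:
  S → c
  S → /

Found common prefix '/ S c' in productions for E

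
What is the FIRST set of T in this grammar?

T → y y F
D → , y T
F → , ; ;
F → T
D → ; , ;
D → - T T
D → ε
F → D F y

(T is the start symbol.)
{ 'y' }

To compute FIRST(T), examine every production with T on the left-hand side, reading each right-hand side left to right until a non-nullable symbol is reached.

From T → y y F:
  - y is a terminal: add 'y' and stop

Collecting: FIRST(T) = { 'y' }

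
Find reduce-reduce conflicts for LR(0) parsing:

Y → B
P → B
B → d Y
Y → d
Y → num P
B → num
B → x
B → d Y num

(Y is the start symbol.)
A reduce-reduce conflict occurs when an LR(0) state has two complete items [A → α .] and [B → β .] — both call for a reduction, and with no lookahead the parser cannot choose between them.

Augment with Y' → Y and build the canonical LR(0) collection (I0 = CLOSURE({[Y' → . Y]}), then GOTO on every symbol after a dot until no new states appear). It has 12 states:
  I0: { [B → . d Y num], [B → . d Y], [B → . num], [B → . x], [Y → . B], [Y → . d], [Y → . num P], [Y' → . Y] }  — shift
  I1: { [Y → B .] }  — reduce
  I2: { [Y' → Y .] }  — accept
  I3: { [B → . d Y num], [B → . d Y], [B → . num], [B → . x], [B → d . Y num], [B → d . Y], [Y → . B], [Y → . d], [Y → . num P], [Y → d .] }  — shift, reduce
  I4: { [B → . d Y num], [B → . d Y], [B → . num], [B → . x], [B → num .], [P → . B], [Y → num . P] }  — shift, reduce
  I5: { [B → x .] }  — reduce
  I6: { [P → B .] }  — reduce
  I7: { [Y → num P .] }  — reduce
  I8: { [B → . d Y num], [B → . d Y], [B → . num], [B → . x], [B → d . Y num], [B → d . Y], [Y → . B], [Y → . d], [Y → . num P] }  — shift
  I9: { [B → num .] }  — reduce
  I10: { [B → d Y . num], [B → d Y .] }  — shift, reduce
  I11: { [B → d Y num .] }  — reduce

No state contains more than one complete item.

Answer: No reduce-reduce conflicts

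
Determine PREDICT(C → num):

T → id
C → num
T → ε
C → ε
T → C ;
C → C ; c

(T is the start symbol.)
PREDICT(C → num) = (FIRST(RHS) \ {ε}) ∪ (FOLLOW(C) if ε ∈ FIRST(RHS), i.e. RHS ⇒* ε)
FIRST(num) = { 'num' }
ε ∉ FIRST(num), so FOLLOW(C) is not added.
PREDICT(C → num) = { 'num' }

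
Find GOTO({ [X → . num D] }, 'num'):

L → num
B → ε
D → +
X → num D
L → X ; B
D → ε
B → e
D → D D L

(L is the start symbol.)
{ [D → . +], [D → . D D L], [D → .], [X → num . D] }

GOTO(I, 'num') = CLOSURE({ [A → αX.β] : [A → α.Xβ] ∈ I, X = 'num' })

Items with dot before 'num', with the dot advanced:
  [X → . num D] → [X → num . D]
Closure of the advanced items:
  [X → num . D] has the dot before D: add [D → . +], [D → .], [D → . D D L]

GOTO = { [D → . +], [D → . D D L], [D → .], [X → num . D] }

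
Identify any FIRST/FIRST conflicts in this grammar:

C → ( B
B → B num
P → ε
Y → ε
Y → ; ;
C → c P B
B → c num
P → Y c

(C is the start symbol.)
A FIRST/FIRST conflict occurs when two productions N → α and N → β for the same non-terminal have FIRST(α) ∩ FIRST(β) ≠ ∅ (with ε ∈ FIRST of a nullable right-hand side, so two nullable alternatives also conflict).

FIRST sets of the non-terminals at (or reachable through a nullable prefix from) the front of some alternative:
  FIRST(B) = { 'c' }
  FIRST(Y) = { ';', ε }

Productions for C:
  C → ( B: FIRST = { '(' }
  C → c P B: FIRST = { 'c' }
Productions for B:
  B → B num: FIRST = { 'c' }
  B → c num: FIRST = { 'c' }
Productions for P:
  P → ε: FIRST = { ε }
  P → Y c: FIRST = { ';', 'c' }
Productions for Y:
  Y → ε: FIRST = { ε }
  Y → ; ;: FIRST = { ';' }

Conflict for B: B → B num and B → c num
  Overlap: { 'c' }

Answer: Yes. B → B num / B → c num on { 'c' }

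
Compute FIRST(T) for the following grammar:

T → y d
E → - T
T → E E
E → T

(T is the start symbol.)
FIRST sets of the other non-terminals involved (by the same procedure, iterated to a fixed point):
  FIRST(E) = { '-', 'y' }

From T → y d:
  - y is a terminal: add 'y' and stop
From T → E E:
  - E is a non-terminal: add FIRST(E) \ {ε} = { '-', 'y' }
    E is not nullable, so stop

Collecting: FIRST(T) = { '-', 'y' }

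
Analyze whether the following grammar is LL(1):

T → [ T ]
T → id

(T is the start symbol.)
Yes, the grammar is LL(1).

A grammar is LL(1) if for each non-terminal N with multiple productions, the predict sets of those productions are pairwise disjoint, where PREDICT(N → α) = (FIRST(α) \ {ε}) ∪ (FOLLOW(N) if α ⇒* ε).

For T:
  PREDICT(T → '[' T ']') = { '[' }
  PREDICT(T → id) = { 'id' }

All predict sets are disjoint. The grammar IS LL(1).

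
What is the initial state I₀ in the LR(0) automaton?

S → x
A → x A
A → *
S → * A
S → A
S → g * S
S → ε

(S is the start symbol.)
{ [A → . *], [A → . x A], [S → . * A], [S → . A], [S → . g * S], [S → . x], [S → .], [S' → . S] }

First, augment the grammar with S' → S
I₀ = CLOSURE({ [S' → . S] }):
  [S' → . S] has the dot before S: add [S → . x], [S → . * A], [S → . A], [S → . g * S], [S → .]
  [S → . A] has the dot before A: add [A → . x A], [A → . *]
No further items can be added.

I₀ = { [A → . *], [A → . x A], [S → . * A], [S → . A], [S → . g * S], [S → . x], [S → .], [S' → . S] }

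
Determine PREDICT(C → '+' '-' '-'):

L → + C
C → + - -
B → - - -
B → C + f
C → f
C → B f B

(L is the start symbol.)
{ '+' }

PREDICT(C → '+' '-' '-') = (FIRST(RHS) \ {ε}) ∪ (FOLLOW(C) if ε ∈ FIRST(RHS), i.e. RHS ⇒* ε)
FIRST('+' '-' '-') = { '+' }
ε ∉ FIRST('+' '-' '-'), so FOLLOW(C) is not added.
PREDICT(C → '+' '-' '-') = { '+' }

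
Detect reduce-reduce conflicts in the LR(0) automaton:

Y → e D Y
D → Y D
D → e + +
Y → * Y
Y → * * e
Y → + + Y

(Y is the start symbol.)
Augment with Y' → Y and build the canonical LR(0) collection (I0 = CLOSURE({[Y' → . Y]}), then GOTO on every symbol after a dot until no new states appear). It has 17 states:
  I0: { [Y → . * * e], [Y → . * Y], [Y → . + + Y], [Y → . e D Y], [Y' → . Y] }  — shift
  I1: { [Y → * . * e], [Y → * . Y], [Y → . * * e], [Y → . * Y], [Y → . + + Y], [Y → . e D Y] }  — shift
  I2: { [Y → + . + Y] }  — shift
  I3: { [Y' → Y .] }  — accept
  I4: { [D → . Y D], [D → . e + +], [Y → . * * e], [Y → . * Y], [Y → . + + Y], [Y → . e D Y], [Y → e . D Y] }  — shift
  I5: { [Y → . * * e], [Y → . * Y], [Y → . + + Y], [Y → . e D Y], [Y → e D . Y] }  — shift
  I6: { [D → . Y D], [D → . e + +], [D → Y . D], [Y → . * * e], [Y → . * Y], [Y → . + + Y], [Y → . e D Y] }  — shift
  I7: { [D → . Y D], [D → . e + +], [D → e . + +], [Y → . * * e], [Y → . * Y], [Y → . + + Y], [Y → . e D Y], [Y → e . D Y] }  — shift
  I8: { [D → e + . +], [Y → + . + Y] }  — shift
  I9: { [D → e + + .], [Y → + + . Y], [Y → . * * e], [Y → . * Y], [Y → . + + Y], [Y → . e D Y] }  — shift, reduce
  I10: { [Y → + + Y .] }  — reduce
  I11: { [D → Y D .] }  — reduce
  I12: { [Y → e D Y .] }  — reduce
  I13: { [Y → + + . Y], [Y → . * * e], [Y → . * Y], [Y → . + + Y], [Y → . e D Y] }  — shift
  I14: { [Y → * * . e], [Y → * . * e], [Y → * . Y], [Y → . * * e], [Y → . * Y], [Y → . + + Y], [Y → . e D Y] }  — shift
  I15: { [Y → * Y .] }  — reduce
  I16: { [D → . Y D], [D → . e + +], [Y → * * e .], [Y → . * * e], [Y → . * Y], [Y → . + + Y], [Y → . e D Y], [Y → e . D Y] }  — shift, reduce

No state contains more than one complete item.

Answer: No reduce-reduce conflicts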